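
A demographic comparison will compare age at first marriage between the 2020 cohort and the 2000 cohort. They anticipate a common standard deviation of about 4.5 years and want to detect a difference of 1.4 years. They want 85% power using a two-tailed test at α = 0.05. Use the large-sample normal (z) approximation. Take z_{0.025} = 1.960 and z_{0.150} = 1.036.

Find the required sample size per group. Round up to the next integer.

n = 186 per group

n = (z_{α/2} + z_β)² · (σ₁² + σ₂²) / δ²
  = (1.960 + 1.036)² · (2·4.5² = 40.5) / 1.4²
  = 8.9760 · 40.5 / 1.96
  = 185.47
Round up → n = 186 per group.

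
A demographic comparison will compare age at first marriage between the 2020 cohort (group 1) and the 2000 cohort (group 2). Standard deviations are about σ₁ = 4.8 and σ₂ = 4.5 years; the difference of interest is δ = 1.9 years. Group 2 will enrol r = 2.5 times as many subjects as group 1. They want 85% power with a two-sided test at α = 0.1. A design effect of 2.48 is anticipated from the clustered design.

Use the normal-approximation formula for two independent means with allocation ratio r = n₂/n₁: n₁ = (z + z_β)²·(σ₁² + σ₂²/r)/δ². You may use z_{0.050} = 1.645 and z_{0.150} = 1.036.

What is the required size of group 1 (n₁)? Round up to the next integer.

n₁ = (z_{α/2} + z_β)² · (σ₁² + σ₂²/r) / δ²
   = (1.645 + 1.036)² · (4.8² + 4.5²/2.5) / 1.9²
   = 7.1878 · (23.04 + 8.1) / 3.61
   = 7.1878 · 31.14 / 3.61
   = 62.00
Design effect: 2.48 × 62.00 = 153.76.
Round up → n₁ = 154; n₂ = r·n₁ = 2.5 × 154 = 385.

n₁ = 154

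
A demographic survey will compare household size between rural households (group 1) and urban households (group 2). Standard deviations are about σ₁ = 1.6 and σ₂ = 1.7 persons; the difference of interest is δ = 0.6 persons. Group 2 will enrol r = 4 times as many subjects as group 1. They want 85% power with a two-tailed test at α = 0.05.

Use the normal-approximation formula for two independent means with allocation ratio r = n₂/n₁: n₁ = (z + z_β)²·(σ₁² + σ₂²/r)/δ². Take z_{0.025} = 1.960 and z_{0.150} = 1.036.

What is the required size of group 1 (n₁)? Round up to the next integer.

n₁ = 82

n₁ = (z_{α/2} + z_β)² · (σ₁² + σ₂²/r) / δ²
   = (1.960 + 1.036)² · (1.6² + 1.7²/4) / 0.6²
   = 8.9760 · (2.56 + 0.7225) / 0.36
   = 8.9760 · 3.2825 / 0.36
   = 81.84
Round up → n₁ = 82; n₂ = r·n₁ = 4 × 82 = 328.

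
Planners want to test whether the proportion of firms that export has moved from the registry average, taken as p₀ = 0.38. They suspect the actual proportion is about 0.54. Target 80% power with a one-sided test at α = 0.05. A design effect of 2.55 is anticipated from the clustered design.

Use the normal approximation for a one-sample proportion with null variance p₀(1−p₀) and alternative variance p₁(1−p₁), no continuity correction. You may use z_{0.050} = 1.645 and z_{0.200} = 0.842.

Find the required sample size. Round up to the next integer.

n = 148

n = [z_α·√(p₀q₀) + z_β·√(p₁q₁)]² / (p₁ − p₀)²
  = [1.645·√(0.38·0.62) + 0.842·√(0.54·0.46)]² / (0.16)²
  = [1.645·0.4854 + 0.842·0.4984]² / 0.0256
  = [1.2181]² / 0.0256
  = 57.96
Design effect: 2.55 × 57.96 = 147.80.
Round up → n = 148.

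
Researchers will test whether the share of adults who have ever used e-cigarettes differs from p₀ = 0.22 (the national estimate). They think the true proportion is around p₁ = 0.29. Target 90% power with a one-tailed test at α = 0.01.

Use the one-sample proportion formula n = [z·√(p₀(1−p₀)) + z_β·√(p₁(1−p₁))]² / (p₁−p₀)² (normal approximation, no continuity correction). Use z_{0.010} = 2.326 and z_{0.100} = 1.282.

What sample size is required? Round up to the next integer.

n = 488

n = [z_α·√(p₀q₀) + z_β·√(p₁q₁)]² / (p₁ − p₀)²
  = [2.326·√(0.22·0.78) + 1.282·√(0.29·0.71)]² / (0.07)²
  = [2.326·0.4142 + 1.282·0.4538]² / 0.0049
  = [1.5453]² / 0.0049
  = 487.31
Round up → n = 488.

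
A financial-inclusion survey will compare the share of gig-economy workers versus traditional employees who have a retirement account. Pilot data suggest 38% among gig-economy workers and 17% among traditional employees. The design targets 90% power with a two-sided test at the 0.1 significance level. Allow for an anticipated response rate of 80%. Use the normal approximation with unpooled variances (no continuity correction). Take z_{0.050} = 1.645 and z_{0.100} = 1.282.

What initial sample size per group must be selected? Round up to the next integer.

n = 92 per group

n = (z_{α/2} + z_β)² · [p₁(1−p₁) + p₂(1−p₂)] / (p₁ − p₂)²
  = (1.645 + 1.282)² · (0.38·0.62 + 0.17·0.83) / (0.21)²
  = (2.927)² · (0.2356 + 0.1411) / 0.0441
  = 8.5673 · 0.3767 / 0.0441
  = 73.18
Adjust for 80% response: 73.18 / 0.80 = 91.48.
Round up → n = 92 per group.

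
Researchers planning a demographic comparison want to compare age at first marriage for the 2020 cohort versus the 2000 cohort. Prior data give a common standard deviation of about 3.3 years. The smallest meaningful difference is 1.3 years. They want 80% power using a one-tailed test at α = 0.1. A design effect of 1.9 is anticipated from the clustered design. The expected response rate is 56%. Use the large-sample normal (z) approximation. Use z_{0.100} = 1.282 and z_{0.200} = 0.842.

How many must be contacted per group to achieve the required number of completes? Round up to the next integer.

n = 198 per group

n = (z_α + z_β)² · (σ₁² + σ₂²) / δ²
  = (1.282 + 0.842)² · (2·3.3² = 21.78) / 1.3²
  = 4.5114 · 21.78 / 1.69
  = 58.14
Design effect: 1.9 × 58.14 = 110.47.
Adjust for 56% response: 110.47 / 0.56 = 197.26.
Round up → n = 198 per group.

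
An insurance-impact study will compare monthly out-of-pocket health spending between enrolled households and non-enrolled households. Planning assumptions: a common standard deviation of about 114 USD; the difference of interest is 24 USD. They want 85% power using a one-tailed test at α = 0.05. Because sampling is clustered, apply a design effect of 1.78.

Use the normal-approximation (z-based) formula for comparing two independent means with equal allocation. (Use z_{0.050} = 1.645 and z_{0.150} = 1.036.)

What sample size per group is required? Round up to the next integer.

n = (z_α + z_β)² · (σ₁² + σ₂²) / δ²
  = (1.645 + 1.036)² · (2·114² = 25992) / 24²
  = 7.1878 · 25992 / 576
  = 324.35
Design effect: 1.78 × 324.35 = 577.34.
Round up → n = 578 per group.

n = 578 per group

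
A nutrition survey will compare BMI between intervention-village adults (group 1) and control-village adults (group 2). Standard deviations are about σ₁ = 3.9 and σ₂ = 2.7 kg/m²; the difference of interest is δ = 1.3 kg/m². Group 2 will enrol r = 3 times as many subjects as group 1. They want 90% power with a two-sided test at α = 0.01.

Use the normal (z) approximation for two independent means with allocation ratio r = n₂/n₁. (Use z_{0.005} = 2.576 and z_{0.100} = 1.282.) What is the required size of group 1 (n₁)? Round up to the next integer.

n₁ = 156

n₁ = (z_{α/2} + z_β)² · (σ₁² + σ₂²/r) / δ²
   = (2.576 + 1.282)² · (3.9² + 2.7²/3) / 1.3²
   = 14.8842 · (15.21 + 2.43) / 1.69
   = 14.8842 · 17.64 / 1.69
   = 155.36
Round up → n₁ = 156; n₂ = r·n₁ = 3 × 156 = 468.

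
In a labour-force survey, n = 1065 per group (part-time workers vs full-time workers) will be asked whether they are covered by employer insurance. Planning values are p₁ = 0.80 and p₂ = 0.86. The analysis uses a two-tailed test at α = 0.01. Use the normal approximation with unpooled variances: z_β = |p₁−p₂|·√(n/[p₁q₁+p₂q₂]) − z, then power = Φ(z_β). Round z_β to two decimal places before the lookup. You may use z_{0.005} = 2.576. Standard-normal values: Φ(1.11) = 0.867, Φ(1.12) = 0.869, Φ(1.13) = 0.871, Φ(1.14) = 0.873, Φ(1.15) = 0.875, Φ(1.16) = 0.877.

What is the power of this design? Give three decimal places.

z_β = |p₁−p₂|·√(n/[p₁q₁+p₂q₂]) − z_{α/2}
    = 0.06 · √(1065/0.2804) − 2.576
    = 0.06 · 61.6291 − 2.576
    = 3.6977 − 2.576 = 1.1217 → 1.12
Power = Φ(1.12) = 0.869.

Power ≈ 0.869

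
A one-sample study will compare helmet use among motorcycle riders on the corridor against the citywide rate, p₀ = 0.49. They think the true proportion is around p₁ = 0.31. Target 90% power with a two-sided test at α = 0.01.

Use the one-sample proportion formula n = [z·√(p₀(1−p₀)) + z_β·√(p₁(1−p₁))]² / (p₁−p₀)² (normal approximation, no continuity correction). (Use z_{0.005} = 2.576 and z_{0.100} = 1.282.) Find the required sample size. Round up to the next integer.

n = [z_{α/2}·√(p₀q₀) + z_β·√(p₁q₁)]² / (p₁ − p₀)²
  = [2.576·√(0.49·0.51) + 1.282·√(0.31·0.69)]² / (-0.18)²
  = [2.576·0.4999 + 1.282·0.4625]² / 0.0324
  = [1.8807]² / 0.0324
  = 109.16
Round up → n = 110.

n = 110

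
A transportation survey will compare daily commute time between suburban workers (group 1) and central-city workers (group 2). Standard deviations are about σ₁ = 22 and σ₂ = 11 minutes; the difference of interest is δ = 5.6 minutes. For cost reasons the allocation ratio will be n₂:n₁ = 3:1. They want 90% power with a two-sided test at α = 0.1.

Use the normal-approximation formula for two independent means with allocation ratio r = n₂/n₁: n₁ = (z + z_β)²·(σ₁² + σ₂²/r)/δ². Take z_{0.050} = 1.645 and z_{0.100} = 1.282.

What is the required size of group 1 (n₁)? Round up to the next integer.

n₁ = 144

n₁ = (z_{α/2} + z_β)² · (σ₁² + σ₂²/r) / δ²
   = (1.645 + 1.282)² · (22² + 11²/3) / 5.6²
   = 8.5673 · (484 + 40.3333) / 31.36
   = 8.5673 · 524.3333 / 31.36
   = 143.24
Round up → n₁ = 144; n₂ = r·n₁ = 3 × 144 = 432.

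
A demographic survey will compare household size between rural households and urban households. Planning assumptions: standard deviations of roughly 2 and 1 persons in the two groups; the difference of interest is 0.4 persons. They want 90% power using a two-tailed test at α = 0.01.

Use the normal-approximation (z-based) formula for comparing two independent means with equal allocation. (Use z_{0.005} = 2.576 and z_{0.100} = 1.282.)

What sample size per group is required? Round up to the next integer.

n = (z_{α/2} + z_β)² · (σ₁² + σ₂²) / δ²
  = (2.576 + 1.282)² · (2² + 1² = 5) / 0.4²
  = 14.8842 · 5 / 0.16
  = 465.13
Round up → n = 466 per group.

n = 466 per group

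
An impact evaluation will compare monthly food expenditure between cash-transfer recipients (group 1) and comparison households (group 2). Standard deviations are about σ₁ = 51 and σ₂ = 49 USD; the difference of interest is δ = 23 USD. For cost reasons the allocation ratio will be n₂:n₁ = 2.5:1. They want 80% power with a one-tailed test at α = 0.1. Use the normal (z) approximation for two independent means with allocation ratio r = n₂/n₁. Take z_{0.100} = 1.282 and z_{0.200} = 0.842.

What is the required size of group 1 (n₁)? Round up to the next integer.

n₁ = (z_α + z_β)² · (σ₁² + σ₂²/r) / δ²
   = (1.282 + 0.842)² · (51² + 49²/2.5) / 23²
   = 4.5114 · (2601 + 960.4) / 529
   = 4.5114 · 3561.4 / 529
   = 30.37
Round up → n₁ = 31; n₂ = r·n₁ = 2.5 × 31 = 78.

n₁ = 31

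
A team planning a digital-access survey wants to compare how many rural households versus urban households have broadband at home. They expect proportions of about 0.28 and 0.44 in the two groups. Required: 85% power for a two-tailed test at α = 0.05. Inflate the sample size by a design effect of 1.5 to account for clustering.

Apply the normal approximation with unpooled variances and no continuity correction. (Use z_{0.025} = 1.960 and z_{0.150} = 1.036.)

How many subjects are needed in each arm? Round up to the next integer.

n = (z_{α/2} + z_β)² · [p₁(1−p₁) + p₂(1−p₂)] / (p₁ − p₂)²
  = (1.960 + 1.036)² · (0.28·0.72 + 0.44·0.56) / (-0.16)²
  = (2.996)² · (0.2016 + 0.2464) / 0.0256
  = 8.9760 · 0.4480 / 0.0256
  = 157.08
Design effect: 1.5 × 157.08 = 235.62.
Round up → n = 236 per group.

n = 236 per group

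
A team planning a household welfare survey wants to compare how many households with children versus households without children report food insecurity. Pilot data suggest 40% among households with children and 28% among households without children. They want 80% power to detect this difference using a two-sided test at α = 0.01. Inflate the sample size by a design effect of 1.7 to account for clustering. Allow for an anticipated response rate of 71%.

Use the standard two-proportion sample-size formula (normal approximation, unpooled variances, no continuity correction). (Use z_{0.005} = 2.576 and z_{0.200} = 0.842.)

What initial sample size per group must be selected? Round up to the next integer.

n = (z_{α/2} + z_β)² · [p₁(1−p₁) + p₂(1−p₂)] / (p₁ − p₂)²
  = (2.576 + 0.842)² · (0.40·0.60 + 0.28·0.72) / (0.12)²
  = (3.418)² · (0.2400 + 0.2016) / 0.0144
  = 11.6827 · 0.4416 / 0.0144
  = 358.27
Design effect: 1.7 × 358.27 = 609.06.
Adjust for 71% response: 609.06 / 0.71 = 857.83.
Round up → n = 858 per group.

n = 858 per group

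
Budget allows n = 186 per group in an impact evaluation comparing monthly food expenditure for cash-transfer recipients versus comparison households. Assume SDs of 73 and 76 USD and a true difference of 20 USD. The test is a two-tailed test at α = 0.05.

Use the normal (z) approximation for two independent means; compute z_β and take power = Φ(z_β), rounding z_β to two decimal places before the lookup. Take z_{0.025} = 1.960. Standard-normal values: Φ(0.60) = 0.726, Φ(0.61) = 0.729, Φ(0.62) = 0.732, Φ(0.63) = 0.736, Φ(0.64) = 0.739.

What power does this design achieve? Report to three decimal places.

z_β = δ·√(n/(σ₁²+σ₂²)) − z_{α/2}
    = 20 · √(186/11105) − 1.960
    = 20 · 0.12942 − 1.960
    = 2.5884 − 1.960 = 0.6284 → 0.63
Power = Φ(0.63) = 0.736.

Power ≈ 0.736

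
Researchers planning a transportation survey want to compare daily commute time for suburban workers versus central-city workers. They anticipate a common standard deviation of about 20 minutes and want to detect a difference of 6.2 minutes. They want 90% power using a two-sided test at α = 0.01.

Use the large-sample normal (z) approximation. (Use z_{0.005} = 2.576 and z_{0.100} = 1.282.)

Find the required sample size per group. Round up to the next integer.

n = 310 per group

n = (z_{α/2} + z_β)² · (σ₁² + σ₂²) / δ²
  = (2.576 + 1.282)² · (2·20² = 800) / 6.2²
  = 14.8842 · 800 / 38.44
  = 309.76
Round up → n = 310 per group.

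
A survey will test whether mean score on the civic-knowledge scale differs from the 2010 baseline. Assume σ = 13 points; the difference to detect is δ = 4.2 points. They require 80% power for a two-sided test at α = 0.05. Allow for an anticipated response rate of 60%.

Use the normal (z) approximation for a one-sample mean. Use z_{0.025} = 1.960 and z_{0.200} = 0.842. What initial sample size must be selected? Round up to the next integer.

n = (z_{α/2} + z_β)² · σ² / δ²
  = (1.960 + 0.842)² · 13² / 4.2²
  = 7.8512 · 169 / 17.64
  = 75.22
Adjust for 60% response: 75.22 / 0.60 = 125.36.
Round up → n = 126.

n = 126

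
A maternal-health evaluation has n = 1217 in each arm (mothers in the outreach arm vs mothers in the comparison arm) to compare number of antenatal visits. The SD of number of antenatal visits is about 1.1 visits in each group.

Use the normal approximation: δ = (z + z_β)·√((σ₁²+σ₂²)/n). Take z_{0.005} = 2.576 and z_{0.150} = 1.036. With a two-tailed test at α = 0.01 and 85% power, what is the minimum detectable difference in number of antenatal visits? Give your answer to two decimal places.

Minimum detectable difference ≈ 0.16 visits

δ = (z_{α/2} + z_β) · √((σ₁²+σ₂²)/n)
  = (2.576 + 1.036) · √(2.42/1217)
  = 3.612 · √0.00199
  = 3.612 · 0.0446
  = 0.1611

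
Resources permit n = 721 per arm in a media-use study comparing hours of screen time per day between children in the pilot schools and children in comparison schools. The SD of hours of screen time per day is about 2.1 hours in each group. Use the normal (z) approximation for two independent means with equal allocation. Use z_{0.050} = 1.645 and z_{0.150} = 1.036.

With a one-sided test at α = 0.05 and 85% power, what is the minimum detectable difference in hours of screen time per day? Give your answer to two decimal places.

Minimum detectable difference ≈ 0.30 hours

δ = (z_α + z_β) · √((σ₁²+σ₂²)/n)
  = (1.645 + 1.036) · √(8.82/721)
  = 2.681 · √0.01223
  = 2.681 · 0.1106
  = 0.2965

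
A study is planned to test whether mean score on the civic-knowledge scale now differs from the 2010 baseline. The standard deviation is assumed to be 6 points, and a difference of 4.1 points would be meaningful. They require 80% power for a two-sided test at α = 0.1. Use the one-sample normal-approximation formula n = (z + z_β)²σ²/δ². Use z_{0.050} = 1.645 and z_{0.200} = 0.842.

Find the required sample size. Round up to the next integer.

n = 14

n = (z_{α/2} + z_β)² · σ² / δ²
  = (1.645 + 0.842)² · 6² / 4.1²
  = 6.1852 · 36 / 16.81
  = 13.25
Round up → n = 14.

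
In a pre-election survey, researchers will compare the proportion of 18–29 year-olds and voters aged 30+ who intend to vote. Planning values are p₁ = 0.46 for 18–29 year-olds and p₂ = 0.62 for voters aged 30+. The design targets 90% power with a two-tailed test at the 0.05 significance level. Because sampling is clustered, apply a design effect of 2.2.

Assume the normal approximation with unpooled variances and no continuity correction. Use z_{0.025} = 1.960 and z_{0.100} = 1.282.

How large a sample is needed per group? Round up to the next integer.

n = 438 per group

n = (z_{α/2} + z_β)² · [p₁(1−p₁) + p₂(1−p₂)] / (p₁ − p₂)²
  = (1.960 + 1.282)² · (0.46·0.54 + 0.62·0.38) / (-0.16)²
  = (3.242)² · (0.2484 + 0.2356) / 0.0256
  = 10.5106 · 0.4840 / 0.0256
  = 198.72
Design effect: 2.2 × 198.72 = 437.17.
Round up → n = 438 per group.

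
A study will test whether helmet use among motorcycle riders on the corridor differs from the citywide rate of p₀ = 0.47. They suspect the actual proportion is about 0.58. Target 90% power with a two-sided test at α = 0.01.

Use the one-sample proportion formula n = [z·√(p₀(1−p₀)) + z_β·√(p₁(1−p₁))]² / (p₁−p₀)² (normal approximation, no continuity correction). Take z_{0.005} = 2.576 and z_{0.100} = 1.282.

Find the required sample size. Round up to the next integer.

n = [z_{α/2}·√(p₀q₀) + z_β·√(p₁q₁)]² / (p₁ − p₀)²
  = [2.576·√(0.47·0.53) + 1.282·√(0.58·0.42)]² / (0.11)²
  = [2.576·0.4991 + 1.282·0.4936]² / 0.0121
  = [1.9184]² / 0.0121
  = 304.16
Round up → n = 305.

n = 305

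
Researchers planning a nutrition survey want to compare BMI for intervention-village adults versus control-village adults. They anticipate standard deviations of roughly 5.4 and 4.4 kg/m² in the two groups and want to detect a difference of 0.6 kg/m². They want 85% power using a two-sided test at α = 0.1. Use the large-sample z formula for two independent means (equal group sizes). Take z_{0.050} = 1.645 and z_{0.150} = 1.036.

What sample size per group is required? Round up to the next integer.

n = (z_{α/2} + z_β)² · (σ₁² + σ₂²) / δ²
  = (1.645 + 1.036)² · (5.4² + 4.4² = 48.52) / 0.6²
  = 7.1878 · 48.52 / 0.36
  = 968.75
Round up → n = 969 per group.

n = 969 per group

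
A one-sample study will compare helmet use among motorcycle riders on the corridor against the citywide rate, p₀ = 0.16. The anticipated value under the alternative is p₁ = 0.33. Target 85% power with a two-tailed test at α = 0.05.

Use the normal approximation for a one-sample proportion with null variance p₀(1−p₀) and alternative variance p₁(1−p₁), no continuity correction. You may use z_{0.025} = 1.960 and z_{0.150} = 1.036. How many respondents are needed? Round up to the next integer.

n = [z_{α/2}·√(p₀q₀) + z_β·√(p₁q₁)]² / (p₁ − p₀)²
  = [1.960·√(0.16·0.84) + 1.036·√(0.33·0.67)]² / (0.17)²
  = [1.960·0.3666 + 1.036·0.4702]² / 0.0289
  = [1.2057]² / 0.0289
  = 50.30
Round up → n = 51.

n = 51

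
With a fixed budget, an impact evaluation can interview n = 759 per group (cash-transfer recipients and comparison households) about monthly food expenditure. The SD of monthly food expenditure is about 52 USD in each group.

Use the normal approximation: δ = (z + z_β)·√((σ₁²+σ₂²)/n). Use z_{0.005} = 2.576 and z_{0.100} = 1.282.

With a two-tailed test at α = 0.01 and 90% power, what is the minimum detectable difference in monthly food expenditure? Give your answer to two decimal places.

δ = (z_{α/2} + z_β) · √((σ₁²+σ₂²)/n)
  = (2.576 + 1.282) · √(5408/759)
  = 3.858 · √7.1252
  = 3.858 · 2.6693
  = 10.2982

Minimum detectable difference ≈ 10.30 USD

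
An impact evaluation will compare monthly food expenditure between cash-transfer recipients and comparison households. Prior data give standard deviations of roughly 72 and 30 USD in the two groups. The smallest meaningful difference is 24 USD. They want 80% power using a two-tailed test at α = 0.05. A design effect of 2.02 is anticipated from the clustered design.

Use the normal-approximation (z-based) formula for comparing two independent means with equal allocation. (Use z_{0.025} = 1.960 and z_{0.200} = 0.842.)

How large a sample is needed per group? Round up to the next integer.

n = (z_{α/2} + z_β)² · (σ₁² + σ₂²) / δ²
  = (1.960 + 0.842)² · (72² + 30² = 6084) / 24²
  = 7.8512 · 6084 / 576
  = 82.93
Design effect: 2.02 × 82.93 = 167.52.
Round up → n = 168 per group.

n = 168 per group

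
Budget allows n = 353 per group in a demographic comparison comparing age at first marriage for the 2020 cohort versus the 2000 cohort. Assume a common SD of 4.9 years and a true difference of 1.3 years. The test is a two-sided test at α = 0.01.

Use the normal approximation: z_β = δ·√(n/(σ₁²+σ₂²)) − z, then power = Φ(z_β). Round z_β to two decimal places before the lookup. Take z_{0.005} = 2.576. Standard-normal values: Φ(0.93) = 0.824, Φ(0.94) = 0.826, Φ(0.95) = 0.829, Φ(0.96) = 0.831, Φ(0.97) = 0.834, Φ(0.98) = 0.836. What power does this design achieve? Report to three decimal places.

z_β = δ·√(n/(σ₁²+σ₂²)) − z_{α/2}
    = 1.3 · √(353/48.02) − 2.576
    = 1.3 · 2.71129 − 2.576
    = 3.5247 − 2.576 = 0.9487 → 0.95
Power = Φ(0.95) = 0.829.

Power ≈ 0.829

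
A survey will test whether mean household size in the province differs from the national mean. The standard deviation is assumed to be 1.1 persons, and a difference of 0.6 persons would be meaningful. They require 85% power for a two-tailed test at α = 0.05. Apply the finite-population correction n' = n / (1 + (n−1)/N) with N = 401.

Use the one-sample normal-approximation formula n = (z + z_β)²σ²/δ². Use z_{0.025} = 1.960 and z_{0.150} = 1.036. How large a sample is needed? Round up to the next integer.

n = 29

n = (z_{α/2} + z_β)² · σ² / δ²
  = (1.960 + 1.036)² · 1.1² / 0.6²
  = 8.9760 · 1.21 / 0.36
  = 30.17
Finite-population correction (N = 401): 30.17 / (1 + (30.17 − 1)/401) = 28.12.
Round up → n = 29.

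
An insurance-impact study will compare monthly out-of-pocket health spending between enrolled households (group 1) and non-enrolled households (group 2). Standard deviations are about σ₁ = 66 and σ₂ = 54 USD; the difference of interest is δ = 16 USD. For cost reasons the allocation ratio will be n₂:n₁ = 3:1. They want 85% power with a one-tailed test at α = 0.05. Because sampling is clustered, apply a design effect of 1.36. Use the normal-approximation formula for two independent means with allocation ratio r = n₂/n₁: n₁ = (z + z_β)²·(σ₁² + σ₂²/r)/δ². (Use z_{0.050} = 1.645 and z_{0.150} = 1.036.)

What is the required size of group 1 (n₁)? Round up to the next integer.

n₁ = (z_α + z_β)² · (σ₁² + σ₂²/r) / δ²
   = (1.645 + 1.036)² · (66² + 54²/3) / 16²
   = 7.1878 · (4356 + 972) / 256
   = 7.1878 · 5328 / 256
   = 149.60
Design effect: 1.36 × 149.60 = 203.45.
Round up → n₁ = 204; n₂ = r·n₁ = 3 × 204 = 612.

n₁ = 204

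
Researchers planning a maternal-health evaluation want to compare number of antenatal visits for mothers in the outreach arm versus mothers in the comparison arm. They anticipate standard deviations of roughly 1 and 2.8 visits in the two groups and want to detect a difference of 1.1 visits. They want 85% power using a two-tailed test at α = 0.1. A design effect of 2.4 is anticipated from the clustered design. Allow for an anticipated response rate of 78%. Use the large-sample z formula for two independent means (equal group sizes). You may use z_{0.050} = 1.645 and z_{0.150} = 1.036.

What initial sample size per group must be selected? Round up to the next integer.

n = (z_{α/2} + z_β)² · (σ₁² + σ₂²) / δ²
  = (1.645 + 1.036)² · (1² + 2.8² = 8.84) / 1.1²
  = 7.1878 · 8.84 / 1.21
  = 52.51
Design effect: 2.4 × 52.51 = 126.03.
Adjust for 78% response: 126.03 / 0.78 = 161.58.
Round up → n = 162 per group.

n = 162 per group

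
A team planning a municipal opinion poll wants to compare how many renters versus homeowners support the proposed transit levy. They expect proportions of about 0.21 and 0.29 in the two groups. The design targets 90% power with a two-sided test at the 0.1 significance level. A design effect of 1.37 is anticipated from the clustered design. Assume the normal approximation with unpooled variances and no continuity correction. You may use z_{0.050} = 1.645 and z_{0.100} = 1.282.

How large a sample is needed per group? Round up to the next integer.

n = (z_{α/2} + z_β)² · [p₁(1−p₁) + p₂(1−p₂)] / (p₁ − p₂)²
  = (1.645 + 1.282)² · (0.21·0.79 + 0.29·0.71) / (-0.08)²
  = (2.927)² · (0.1659 + 0.2059) / 0.0064
  = 8.5673 · 0.3718 / 0.0064
  = 497.71
Design effect: 1.37 × 497.71 = 681.86.
Round up → n = 682 per group.

n = 682 per group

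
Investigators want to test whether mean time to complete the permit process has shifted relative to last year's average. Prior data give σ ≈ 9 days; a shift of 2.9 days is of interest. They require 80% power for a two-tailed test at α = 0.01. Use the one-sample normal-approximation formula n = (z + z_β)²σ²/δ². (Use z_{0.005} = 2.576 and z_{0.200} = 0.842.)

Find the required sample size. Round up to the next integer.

n = 113

n = (z_{α/2} + z_β)² · σ² / δ²
  = (2.576 + 0.842)² · 9² / 2.9²
  = 11.6827 · 81 / 8.41
  = 112.52
Round up → n = 113.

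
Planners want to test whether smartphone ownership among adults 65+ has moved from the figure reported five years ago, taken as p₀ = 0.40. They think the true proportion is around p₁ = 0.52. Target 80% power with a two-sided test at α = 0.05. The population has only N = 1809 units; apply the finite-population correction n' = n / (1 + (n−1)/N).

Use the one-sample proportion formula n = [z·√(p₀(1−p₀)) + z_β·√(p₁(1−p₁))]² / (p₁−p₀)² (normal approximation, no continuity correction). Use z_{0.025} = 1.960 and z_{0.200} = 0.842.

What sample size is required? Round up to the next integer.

n = 124

n = [z_{α/2}·√(p₀q₀) + z_β·√(p₁q₁)]² / (p₁ − p₀)²
  = [1.960·√(0.40·0.60) + 0.842·√(0.52·0.48)]² / (0.12)²
  = [1.960·0.4899 + 0.842·0.4996]² / 0.0144
  = [1.3809]² / 0.0144
  = 132.42
Finite-population correction (N = 1809): 132.42 / (1 + (132.42 − 1)/1809) = 123.45.
Round up → n = 124.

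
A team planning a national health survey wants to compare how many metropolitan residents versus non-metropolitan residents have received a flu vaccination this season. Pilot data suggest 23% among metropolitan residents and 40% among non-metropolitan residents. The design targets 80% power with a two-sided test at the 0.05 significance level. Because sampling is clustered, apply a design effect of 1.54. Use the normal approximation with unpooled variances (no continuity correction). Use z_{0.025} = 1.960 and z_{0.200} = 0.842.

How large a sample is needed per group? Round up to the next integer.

n = 175 per group

n = (z_{α/2} + z_β)² · [p₁(1−p₁) + p₂(1−p₂)] / (p₁ − p₂)²
  = (1.960 + 0.842)² · (0.23·0.77 + 0.40·0.60) / (-0.17)²
  = (2.802)² · (0.1771 + 0.2400) / 0.0289
  = 7.8512 · 0.4171 / 0.0289
  = 113.31
Design effect: 1.54 × 113.31 = 174.50.
Round up → n = 175 per group.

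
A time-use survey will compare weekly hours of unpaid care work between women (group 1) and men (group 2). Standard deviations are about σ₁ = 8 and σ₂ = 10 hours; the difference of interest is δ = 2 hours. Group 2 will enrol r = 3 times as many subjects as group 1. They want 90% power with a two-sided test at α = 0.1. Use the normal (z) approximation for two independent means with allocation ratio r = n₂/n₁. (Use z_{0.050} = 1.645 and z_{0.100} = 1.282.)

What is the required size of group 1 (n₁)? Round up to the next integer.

n₁ = 209

n₁ = (z_{α/2} + z_β)² · (σ₁² + σ₂²/r) / δ²
   = (1.645 + 1.282)² · (8² + 10²/3) / 2²
   = 8.5673 · (64 + 33.3333) / 4
   = 8.5673 · 97.3333 / 4
   = 208.47
Round up → n₁ = 209; n₂ = r·n₁ = 3 × 209 = 627.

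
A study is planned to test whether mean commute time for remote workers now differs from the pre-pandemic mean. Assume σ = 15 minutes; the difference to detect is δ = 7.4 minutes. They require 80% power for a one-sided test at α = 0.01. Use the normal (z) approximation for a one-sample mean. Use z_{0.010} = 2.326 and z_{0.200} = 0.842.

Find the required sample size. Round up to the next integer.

n = 42

n = (z_α + z_β)² · σ² / δ²
  = (2.326 + 0.842)² · 15² / 7.4²
  = 10.0362 · 225 / 54.76
  = 41.24
Round up → n = 42.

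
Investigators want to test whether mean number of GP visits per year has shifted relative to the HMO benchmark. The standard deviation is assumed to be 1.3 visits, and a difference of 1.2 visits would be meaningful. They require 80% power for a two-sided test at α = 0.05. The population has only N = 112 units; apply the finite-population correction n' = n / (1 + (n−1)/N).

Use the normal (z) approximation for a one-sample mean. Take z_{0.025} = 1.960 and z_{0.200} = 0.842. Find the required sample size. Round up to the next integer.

n = 9

n = (z_{α/2} + z_β)² · σ² / δ²
  = (1.960 + 0.842)² · 1.3² / 1.2²
  = 7.8512 · 1.69 / 1.44
  = 9.21
Finite-population correction (N = 112): 9.21 / (1 + (9.21 − 1)/112) = 8.58.
Round up → n = 9.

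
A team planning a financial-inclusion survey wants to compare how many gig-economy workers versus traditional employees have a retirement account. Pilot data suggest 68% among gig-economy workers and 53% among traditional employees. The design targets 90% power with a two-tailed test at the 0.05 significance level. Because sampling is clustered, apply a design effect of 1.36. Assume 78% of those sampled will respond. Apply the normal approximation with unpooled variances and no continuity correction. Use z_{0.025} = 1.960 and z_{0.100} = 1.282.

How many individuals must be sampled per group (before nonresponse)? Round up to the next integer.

n = (z_{α/2} + z_β)² · [p₁(1−p₁) + p₂(1−p₂)] / (p₁ − p₂)²
  = (1.960 + 1.282)² · (0.68·0.32 + 0.53·0.47) / (0.15)²
  = (3.242)² · (0.2176 + 0.2491) / 0.0225
  = 10.5106 · 0.4667 / 0.0225
  = 218.01
Design effect: 1.36 × 218.01 = 296.50.
Adjust for 78% response: 296.50 / 0.78 = 380.12.
Round up → n = 381 per group.

n = 381 per group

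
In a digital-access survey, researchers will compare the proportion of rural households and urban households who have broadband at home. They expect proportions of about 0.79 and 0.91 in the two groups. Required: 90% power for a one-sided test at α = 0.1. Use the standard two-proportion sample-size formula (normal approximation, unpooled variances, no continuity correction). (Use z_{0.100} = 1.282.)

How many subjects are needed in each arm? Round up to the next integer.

n = 114 per group

n = (z_α + z_β)² · [p₁(1−p₁) + p₂(1−p₂)] / (p₁ − p₂)²
  = (1.282 + 1.282)² · (0.79·0.21 + 0.91·0.09) / (-0.12)²
  = (2.564)² · (0.1659 + 0.0819) / 0.0144
  = 6.5741 · 0.2478 / 0.0144
  = 113.13
Round up → n = 114 per group.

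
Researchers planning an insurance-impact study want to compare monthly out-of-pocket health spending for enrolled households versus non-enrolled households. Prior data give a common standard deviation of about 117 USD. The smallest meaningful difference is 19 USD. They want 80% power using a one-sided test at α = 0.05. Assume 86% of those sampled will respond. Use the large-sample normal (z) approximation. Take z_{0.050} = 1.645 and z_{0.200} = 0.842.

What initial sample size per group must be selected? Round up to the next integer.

n = 546 per group

n = (z_α + z_β)² · (σ₁² + σ₂²) / δ²
  = (1.645 + 0.842)² · (2·117² = 27378) / 19²
  = 6.1852 · 27378 / 361
  = 469.08
Adjust for 86% response: 469.08 / 0.86 = 545.44.
Round up → n = 546 per group.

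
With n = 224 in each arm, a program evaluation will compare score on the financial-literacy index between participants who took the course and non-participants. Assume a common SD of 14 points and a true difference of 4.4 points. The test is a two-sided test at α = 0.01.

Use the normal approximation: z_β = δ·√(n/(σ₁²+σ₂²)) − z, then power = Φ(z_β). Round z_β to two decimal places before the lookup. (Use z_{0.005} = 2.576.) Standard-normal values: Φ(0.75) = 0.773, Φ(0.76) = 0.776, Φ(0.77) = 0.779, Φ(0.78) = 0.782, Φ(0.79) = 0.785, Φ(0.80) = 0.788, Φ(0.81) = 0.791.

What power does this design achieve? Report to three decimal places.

Power ≈ 0.773

z_β = δ·√(n/(σ₁²+σ₂²)) − z_{α/2}
    = 4.4 · √(224/392) − 2.576
    = 4.4 · 0.75593 − 2.576
    = 3.3261 − 2.576 = 0.7501 → 0.75
Power = Φ(0.75) = 0.773.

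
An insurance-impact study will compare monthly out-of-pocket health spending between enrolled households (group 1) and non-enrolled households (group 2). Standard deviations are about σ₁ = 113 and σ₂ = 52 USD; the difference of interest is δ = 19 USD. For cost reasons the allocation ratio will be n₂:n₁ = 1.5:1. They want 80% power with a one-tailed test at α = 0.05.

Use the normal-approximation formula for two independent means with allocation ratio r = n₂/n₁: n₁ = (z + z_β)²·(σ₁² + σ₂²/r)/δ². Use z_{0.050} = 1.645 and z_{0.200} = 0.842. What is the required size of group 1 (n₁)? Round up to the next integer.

n₁ = (z_α + z_β)² · (σ₁² + σ₂²/r) / δ²
   = (1.645 + 0.842)² · (113² + 52²/1.5) / 19²
   = 6.1852 · (12769 + 1802.7) / 361
   = 6.1852 · 14571.7 / 361
   = 249.66
Round up → n₁ = 250; n₂ = r·n₁ = 1.5 × 250 = 375.

n₁ = 250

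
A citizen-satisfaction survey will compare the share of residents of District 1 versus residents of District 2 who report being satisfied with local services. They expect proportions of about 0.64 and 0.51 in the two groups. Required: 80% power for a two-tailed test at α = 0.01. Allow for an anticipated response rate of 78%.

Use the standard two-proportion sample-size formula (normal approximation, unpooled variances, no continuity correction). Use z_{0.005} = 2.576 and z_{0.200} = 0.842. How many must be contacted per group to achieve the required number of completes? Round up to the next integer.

n = (z_{α/2} + z_β)² · [p₁(1−p₁) + p₂(1−p₂)] / (p₁ − p₂)²
  = (2.576 + 0.842)² · (0.64·0.36 + 0.51·0.49) / (0.13)²
  = (3.418)² · (0.2304 + 0.2499) / 0.0169
  = 11.6827 · 0.4803 / 0.0169
  = 332.02
Adjust for 78% response: 332.02 / 0.78 = 425.67.
Round up → n = 426 per group.

n = 426 per group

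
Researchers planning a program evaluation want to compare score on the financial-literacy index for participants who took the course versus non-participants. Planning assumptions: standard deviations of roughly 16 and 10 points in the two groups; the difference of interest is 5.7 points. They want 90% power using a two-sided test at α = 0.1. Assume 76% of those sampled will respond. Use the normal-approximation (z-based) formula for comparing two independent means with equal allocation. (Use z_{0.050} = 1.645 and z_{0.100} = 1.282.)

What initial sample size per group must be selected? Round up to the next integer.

n = 124 per group

n = (z_{α/2} + z_β)² · (σ₁² + σ₂²) / δ²
  = (1.645 + 1.282)² · (16² + 10² = 356) / 5.7²
  = 8.5673 · 356 / 32.49
  = 93.87
Adjust for 76% response: 93.87 / 0.76 = 123.52.
Round up → n = 124 per group.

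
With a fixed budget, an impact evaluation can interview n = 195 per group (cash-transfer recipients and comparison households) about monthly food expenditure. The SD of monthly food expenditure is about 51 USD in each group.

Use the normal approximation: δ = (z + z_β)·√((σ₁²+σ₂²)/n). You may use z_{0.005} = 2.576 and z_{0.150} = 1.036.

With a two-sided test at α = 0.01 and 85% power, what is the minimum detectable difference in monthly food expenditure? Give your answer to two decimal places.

δ = (z_{α/2} + z_β) · √((σ₁²+σ₂²)/n)
  = (2.576 + 1.036) · √(5202/195)
  = 3.612 · √26.6769
  = 3.612 · 5.1650
  = 18.6559

Minimum detectable difference ≈ 18.66 USD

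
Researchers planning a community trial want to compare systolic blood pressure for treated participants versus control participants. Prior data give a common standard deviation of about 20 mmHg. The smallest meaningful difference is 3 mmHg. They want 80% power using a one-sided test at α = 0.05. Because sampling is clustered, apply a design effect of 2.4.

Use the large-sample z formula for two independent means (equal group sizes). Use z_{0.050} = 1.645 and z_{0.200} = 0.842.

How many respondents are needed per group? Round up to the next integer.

n = (z_α + z_β)² · (σ₁² + σ₂²) / δ²
  = (1.645 + 0.842)² · (2·20² = 800) / 3²
  = 6.1852 · 800 / 9
  = 549.79
Design effect: 2.4 × 549.79 = 1319.50.
Round up → n = 1320 per group.

n = 1320 per group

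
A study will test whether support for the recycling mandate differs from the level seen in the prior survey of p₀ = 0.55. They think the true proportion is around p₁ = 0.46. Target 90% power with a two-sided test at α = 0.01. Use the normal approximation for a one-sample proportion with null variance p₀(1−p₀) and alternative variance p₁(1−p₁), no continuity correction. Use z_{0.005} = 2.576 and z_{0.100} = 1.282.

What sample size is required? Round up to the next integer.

n = 456

n = [z_{α/2}·√(p₀q₀) + z_β·√(p₁q₁)]² / (p₁ − p₀)²
  = [2.576·√(0.55·0.45) + 1.282·√(0.46·0.54)]² / (-0.09)²
  = [2.576·0.4975 + 1.282·0.4984]² / 0.0081
  = [1.9205]² / 0.0081
  = 455.34
Round up → n = 456.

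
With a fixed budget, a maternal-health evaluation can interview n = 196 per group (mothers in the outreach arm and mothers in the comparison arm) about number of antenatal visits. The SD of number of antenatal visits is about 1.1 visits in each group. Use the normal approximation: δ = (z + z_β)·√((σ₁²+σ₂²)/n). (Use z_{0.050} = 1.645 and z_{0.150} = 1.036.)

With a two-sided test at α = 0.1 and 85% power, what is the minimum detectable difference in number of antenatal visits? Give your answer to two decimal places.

δ = (z_{α/2} + z_β) · √((σ₁²+σ₂²)/n)
  = (1.645 + 1.036) · √(2.42/196)
  = 2.681 · √0.01235
  = 2.681 · 0.1111
  = 0.2979

Minimum detectable difference ≈ 0.30 visits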